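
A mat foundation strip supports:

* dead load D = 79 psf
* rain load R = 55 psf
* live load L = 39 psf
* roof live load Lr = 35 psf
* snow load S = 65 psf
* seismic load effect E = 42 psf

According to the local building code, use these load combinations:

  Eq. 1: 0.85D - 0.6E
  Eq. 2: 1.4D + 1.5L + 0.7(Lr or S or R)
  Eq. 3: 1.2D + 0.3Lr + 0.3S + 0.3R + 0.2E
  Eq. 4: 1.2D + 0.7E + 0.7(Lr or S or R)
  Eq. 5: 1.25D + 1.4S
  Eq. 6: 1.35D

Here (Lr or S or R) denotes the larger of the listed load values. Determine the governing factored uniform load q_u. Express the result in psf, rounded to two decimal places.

(Lr or S or R) → S = 65 psf.
Eq. 1: 0.85(79) - 0.6(42) = 67.15 - 25.20 = 41.95
Eq. 2: 1.4(79) + 1.5(39) + 0.7(65) = 110.60 + 58.50 + 45.50 = 214.60
Eq. 3: 1.2(79) + 0.3(35) + 0.3(65) + 0.3(55) + 0.2(42) = 94.80 + 10.50 + 19.50 + 16.50 + 8.40 = 149.70
Eq. 4: 1.2(79) + 0.7(42) + 0.7(65) = 94.80 + 29.40 + 45.50 = 169.70
Eq. 5: 1.25(79) + 1.4(65) = 98.75 + 91.00 = 189.75
Eq. 6: 1.35(79) = 106.65
Maximum is from combination 2.

214.60 psf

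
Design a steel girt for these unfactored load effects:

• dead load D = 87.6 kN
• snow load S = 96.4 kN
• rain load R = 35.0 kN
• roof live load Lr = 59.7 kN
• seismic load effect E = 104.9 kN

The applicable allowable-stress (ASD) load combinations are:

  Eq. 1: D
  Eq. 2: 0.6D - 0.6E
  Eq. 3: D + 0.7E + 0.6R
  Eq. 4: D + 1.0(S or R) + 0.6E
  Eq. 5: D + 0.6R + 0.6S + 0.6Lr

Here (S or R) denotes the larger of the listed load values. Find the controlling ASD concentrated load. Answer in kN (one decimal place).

246.9 kN

(S or R) → S = 96.4 kN.
Eq. 1: 1.0(87.6) = 87.6
Eq. 2: 0.6(87.6) - 0.6(104.9) = -10.4
Eq. 3: 1.0(87.6) + 0.7(104.9) + 0.6(35.0) = 182.0
Eq. 4: 1.0(87.6) + 1.0(96.4) + 0.6(104.9) = 246.9
Eq. 5: 1.0(87.6) + 0.6(35.0) + 0.6(96.4) + 0.6(59.7) = 202.3
The controlling combination is 4, giving 246.9 kN.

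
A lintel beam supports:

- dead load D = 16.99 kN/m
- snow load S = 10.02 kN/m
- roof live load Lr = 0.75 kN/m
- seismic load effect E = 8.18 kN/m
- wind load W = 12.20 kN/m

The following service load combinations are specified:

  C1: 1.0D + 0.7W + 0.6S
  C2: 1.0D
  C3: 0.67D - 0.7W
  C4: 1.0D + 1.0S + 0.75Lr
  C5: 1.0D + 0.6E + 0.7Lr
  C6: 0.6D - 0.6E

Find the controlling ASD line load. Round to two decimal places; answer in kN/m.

31.54 kN/m

C1: 1.0(16.99) + 0.7(12.20) + 0.6(10.02) = 16.99 + 8.54 + 6.01 = 31.54
C2: 1.0(16.99) = 16.99
C3: 0.67(16.99) - 0.7(12.20) = 11.38 - 8.54 = 2.84
C4: 1.0(16.99) + 1.0(10.02) + 0.75(0.75) = 16.99 + 10.02 + 0.56 = 27.57
C5: 1.0(16.99) + 0.6(8.18) + 0.7(0.75) = 22.42
C6: 0.6(16.99) - 0.6(8.18) = 5.29
Maximum is from combination 1.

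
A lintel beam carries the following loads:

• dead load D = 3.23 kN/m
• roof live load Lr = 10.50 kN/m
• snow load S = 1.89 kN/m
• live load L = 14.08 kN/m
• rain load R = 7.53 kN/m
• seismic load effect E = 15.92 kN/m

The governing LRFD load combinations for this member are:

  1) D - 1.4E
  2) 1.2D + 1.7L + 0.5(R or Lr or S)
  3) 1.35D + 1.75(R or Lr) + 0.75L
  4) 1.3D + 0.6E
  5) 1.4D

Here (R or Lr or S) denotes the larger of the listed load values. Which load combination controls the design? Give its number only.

(R or Lr or S) → Lr = 10.50 kN/m; (R or Lr) → Lr = 10.50 kN/m.
1) 1.0(3.23) - 1.4(15.92) = 3.23 - 22.29 = -19.06
2) 1.2(3.23) + 1.7(14.08) + 0.5(10.50) = 33.06
3) 1.35(3.23) + 1.75(10.50) + 0.75(14.08) = 4.36 + 18.38 + 10.56 = 33.30
4) 1.3(3.23) + 0.6(15.92) = 4.20 + 9.55 = 13.75
5) 1.4(3.23) = 4.52
The largest value is 33.30 kN/m from combination 3.

Combination 3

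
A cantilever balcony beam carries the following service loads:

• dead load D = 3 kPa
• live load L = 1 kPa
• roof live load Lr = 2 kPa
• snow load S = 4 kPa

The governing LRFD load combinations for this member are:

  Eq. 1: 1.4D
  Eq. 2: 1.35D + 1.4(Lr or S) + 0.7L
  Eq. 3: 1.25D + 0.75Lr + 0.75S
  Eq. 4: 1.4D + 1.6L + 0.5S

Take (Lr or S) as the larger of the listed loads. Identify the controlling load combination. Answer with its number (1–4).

(Lr or S) → S = 4 kPa.
Eq. 1: 1.4(3) = 4.2
Eq. 2: 1.35(3) + 1.4(4) + 0.7(1) = 4.1 + 5.6 + 0.7 = 10.4
Eq. 3: 1.25(3) + 0.75(2) + 0.75(4) = 3.8 + 1.5 + 3.0 = 8.3
Eq. 4: 1.4(3) + 1.6(1) + 0.5(4) = 4.2 + 1.6 + 2.0 = 7.8
The largest value is 10.4 kPa from combination 2.

Combination 2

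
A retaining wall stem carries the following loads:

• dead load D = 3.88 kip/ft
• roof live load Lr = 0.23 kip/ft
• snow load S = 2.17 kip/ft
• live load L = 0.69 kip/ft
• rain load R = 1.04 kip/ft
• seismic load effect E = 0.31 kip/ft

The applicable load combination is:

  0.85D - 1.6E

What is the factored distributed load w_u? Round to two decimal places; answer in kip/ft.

2.80 kip/ft

0.85(3.88) - 1.6(0.31) = 3.30 - 0.50 = 2.80
w_u = 2.80 kip/ft.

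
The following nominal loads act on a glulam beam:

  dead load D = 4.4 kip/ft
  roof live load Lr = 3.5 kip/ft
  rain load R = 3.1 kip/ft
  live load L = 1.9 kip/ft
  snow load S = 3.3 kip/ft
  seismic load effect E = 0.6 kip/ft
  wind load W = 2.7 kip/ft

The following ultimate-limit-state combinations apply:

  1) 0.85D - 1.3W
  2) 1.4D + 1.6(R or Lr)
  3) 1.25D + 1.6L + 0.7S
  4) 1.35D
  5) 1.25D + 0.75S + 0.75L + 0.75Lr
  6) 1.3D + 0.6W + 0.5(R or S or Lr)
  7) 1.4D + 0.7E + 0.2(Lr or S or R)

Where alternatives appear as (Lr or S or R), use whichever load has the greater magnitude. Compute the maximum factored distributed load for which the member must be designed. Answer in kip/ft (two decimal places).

12.03 kip/ft

(R or Lr) → Lr = 3.5 kip/ft; (R or S or Lr) → Lr = 3.5 kip/ft; (Lr or S or R) → Lr = 3.5 kip/ft.
1) 0.85(4.4) - 1.3(2.7) = 3.74 - 3.51 = 0.23
2) 1.4(4.4) + 1.6(3.5) = 6.16 + 5.60 = 11.76
3) 1.25(4.4) + 1.6(1.9) + 0.7(3.3) = 5.50 + 3.04 + 2.31 = 10.85
4) 1.35(4.4) = 5.94
5) 1.25(4.4) + 0.75(3.3) + 0.75(1.9) + 0.75(3.5) = 12.03
6) 1.3(4.4) + 0.6(2.7) + 0.5(3.5) = 5.72 + 1.62 + 1.75 = 9.09
7) 1.4(4.4) + 0.7(0.6) + 0.2(3.5) = 6.16 + 0.42 + 0.70 = 7.28
Maximum is from combination 5.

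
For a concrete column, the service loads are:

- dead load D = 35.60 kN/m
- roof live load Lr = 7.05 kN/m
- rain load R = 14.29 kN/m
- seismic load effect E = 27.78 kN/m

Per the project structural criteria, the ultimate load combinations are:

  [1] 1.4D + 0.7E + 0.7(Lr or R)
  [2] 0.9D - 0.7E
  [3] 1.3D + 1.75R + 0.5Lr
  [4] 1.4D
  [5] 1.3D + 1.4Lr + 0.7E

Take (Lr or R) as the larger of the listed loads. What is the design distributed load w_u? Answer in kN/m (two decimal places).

79.29 kN/m

(Lr or R) → R = 14.29 kN/m.
[1] 1.4(35.60) + 0.7(27.78) + 0.7(14.29) = 79.29
[2] 0.9(35.60) - 0.7(27.78) = 12.59
[3] 1.3(35.60) + 1.75(14.29) + 0.5(7.05) = 74.81
[4] 1.4(35.60) = 49.84
[5] 1.3(35.60) + 1.4(7.05) + 0.7(27.78) = 75.60
The controlling combination is 1, giving 79.29 kN/m.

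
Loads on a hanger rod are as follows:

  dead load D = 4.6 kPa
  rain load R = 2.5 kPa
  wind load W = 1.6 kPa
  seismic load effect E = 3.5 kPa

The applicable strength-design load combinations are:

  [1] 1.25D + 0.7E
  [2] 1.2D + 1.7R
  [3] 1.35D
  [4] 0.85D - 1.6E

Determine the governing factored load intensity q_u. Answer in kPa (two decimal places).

[1] 1.25(4.6) + 0.7(3.5) = 5.75 + 2.45 = 8.20
[2] 1.2(4.6) + 1.7(2.5) = 5.52 + 4.25 = 9.77
[3] 1.35(4.6) = 6.21
[4] 0.85(4.6) - 1.6(3.5) = 3.91 - 5.60 = -1.69
Maximum is from combination 2.

9.77 kPa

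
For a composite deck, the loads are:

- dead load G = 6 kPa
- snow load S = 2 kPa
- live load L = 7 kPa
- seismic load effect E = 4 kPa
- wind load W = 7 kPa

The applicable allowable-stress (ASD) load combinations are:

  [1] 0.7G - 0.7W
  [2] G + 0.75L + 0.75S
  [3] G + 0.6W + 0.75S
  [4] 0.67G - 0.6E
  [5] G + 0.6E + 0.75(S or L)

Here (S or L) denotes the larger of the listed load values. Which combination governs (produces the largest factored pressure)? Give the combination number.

Combination 5

(S or L) → L = 7 kPa.
[1] 0.7(6) - 0.7(7) = 4.20 - 4.90 = -0.70
[2] 1.0(6) + 0.75(7) + 0.75(2) = 6.00 + 5.25 + 1.50 = 12.75
[3] 1.0(6) + 0.6(7) + 0.75(2) = 6.00 + 4.20 + 1.50 = 11.70
[4] 0.67(6) - 0.6(4) = 4.02 - 2.40 = 1.62
[5] 1.0(6) + 0.6(4) + 0.75(7) = 6.00 + 2.40 + 5.25 = 13.65
The largest value is 13.65 kPa from combination 5.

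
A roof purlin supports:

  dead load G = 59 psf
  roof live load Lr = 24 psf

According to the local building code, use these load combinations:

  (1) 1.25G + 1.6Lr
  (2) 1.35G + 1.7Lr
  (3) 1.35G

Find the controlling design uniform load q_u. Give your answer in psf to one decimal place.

(1) 1.25(59) + 1.6(24) = 73.8 + 38.4 = 112.2
(2) 1.35(59) + 1.7(24) = 79.7 + 40.8 = 120.5
(3) 1.35(59) = 79.7
Combination 2 governs: q_u = 120.5 psf.

120.5 psf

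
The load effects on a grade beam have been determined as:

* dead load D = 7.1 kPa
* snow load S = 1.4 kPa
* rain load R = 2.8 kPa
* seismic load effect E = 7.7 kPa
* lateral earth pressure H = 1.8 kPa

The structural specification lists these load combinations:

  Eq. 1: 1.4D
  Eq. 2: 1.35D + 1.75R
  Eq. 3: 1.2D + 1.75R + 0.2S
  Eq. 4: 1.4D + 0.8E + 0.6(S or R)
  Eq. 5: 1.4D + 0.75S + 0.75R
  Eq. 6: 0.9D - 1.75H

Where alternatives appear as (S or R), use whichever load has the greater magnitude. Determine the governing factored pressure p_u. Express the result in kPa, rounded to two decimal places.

(S or R) → R = 2.8 kPa.
Eq. 1: 1.4(7.1) = 9.94
Eq. 2: 1.35(7.1) + 1.75(2.8) = 9.59 + 4.90 = 14.49
Eq. 3: 1.2(7.1) + 1.75(2.8) + 0.2(1.4) = 8.52 + 4.90 + 0.28 = 13.70
Eq. 4: 1.4(7.1) + 0.8(7.7) + 0.6(2.8) = 9.94 + 6.16 + 1.68 = 17.78
Eq. 5: 1.4(7.1) + 0.75(1.4) + 0.75(2.8) = 9.94 + 1.05 + 2.10 = 13.09
Eq. 6: 0.9(7.1) - 1.75(1.8) = 6.39 - 3.15 = 3.24
Combination 4 governs: p_u = 17.78 kPa.

17.78 kPa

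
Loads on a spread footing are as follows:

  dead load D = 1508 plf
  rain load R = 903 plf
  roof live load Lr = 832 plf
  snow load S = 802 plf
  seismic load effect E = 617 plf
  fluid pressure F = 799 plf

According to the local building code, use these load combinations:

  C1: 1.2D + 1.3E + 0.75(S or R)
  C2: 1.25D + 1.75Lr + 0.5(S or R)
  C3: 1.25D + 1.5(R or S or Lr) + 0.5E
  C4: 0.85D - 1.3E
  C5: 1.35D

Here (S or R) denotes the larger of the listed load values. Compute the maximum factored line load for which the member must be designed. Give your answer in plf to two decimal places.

(S or R) → R = 903 plf; (R or S or Lr) → R = 903 plf.
C1: 1.2(1508) + 1.3(617) + 0.75(903) = 3288.95
C2: 1.25(1508) + 1.75(832) + 0.5(903) = 3792.50
C3: 1.25(1508) + 1.5(903) + 0.5(617) = 3548.00
C4: 0.85(1508) - 1.3(617) = 479.70
C5: 1.35(1508) = 2035.80
The controlling combination is 2, giving 3792.50 plf.

3792.50 plf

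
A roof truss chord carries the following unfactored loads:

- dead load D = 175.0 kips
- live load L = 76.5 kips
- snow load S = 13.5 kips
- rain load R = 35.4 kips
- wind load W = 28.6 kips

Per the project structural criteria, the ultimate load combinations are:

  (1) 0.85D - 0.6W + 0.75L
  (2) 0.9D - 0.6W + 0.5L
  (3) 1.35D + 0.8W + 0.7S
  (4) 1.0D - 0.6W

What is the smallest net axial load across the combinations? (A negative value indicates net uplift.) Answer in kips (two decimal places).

157.84 kips

(1) 0.85(175.0) - 0.6(28.6) + 0.75(76.5) = 148.75 - 17.16 + 57.38 = 188.97
(2) 0.9(175.0) - 0.6(28.6) + 0.5(76.5) = 157.50 - 17.16 + 38.25 = 178.59
(3) 1.35(175.0) + 0.8(28.6) + 0.7(13.5) = 236.25 + 22.88 + 9.45 = 268.58
(4) 1.0(175.0) - 0.6(28.6) = 175.00 - 17.16 = 157.84
Combination 4 gives the minimum: 157.84 kips.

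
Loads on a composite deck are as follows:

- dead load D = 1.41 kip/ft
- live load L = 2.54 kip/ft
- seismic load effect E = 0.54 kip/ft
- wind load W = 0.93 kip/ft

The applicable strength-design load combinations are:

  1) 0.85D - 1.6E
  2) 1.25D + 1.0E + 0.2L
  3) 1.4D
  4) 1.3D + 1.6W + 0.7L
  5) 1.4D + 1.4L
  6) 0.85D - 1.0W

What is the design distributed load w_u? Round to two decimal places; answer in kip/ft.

5.53 kip/ft

1) 0.85(1.41) - 1.6(0.54) = 0.33
2) 1.25(1.41) + 1.0(0.54) + 0.2(2.54) = 1.76 + 0.54 + 0.51 = 2.81
3) 1.4(1.41) = 1.97
4) 1.3(1.41) + 1.6(0.93) + 0.7(2.54) = 1.83 + 1.49 + 1.78 = 5.10
5) 1.4(1.41) + 1.4(2.54) = 1.97 + 3.56 = 5.53
6) 0.85(1.41) - 1.0(0.93) = 1.20 - 0.93 = 0.27
The controlling combination is 5, giving 5.53 kip/ft.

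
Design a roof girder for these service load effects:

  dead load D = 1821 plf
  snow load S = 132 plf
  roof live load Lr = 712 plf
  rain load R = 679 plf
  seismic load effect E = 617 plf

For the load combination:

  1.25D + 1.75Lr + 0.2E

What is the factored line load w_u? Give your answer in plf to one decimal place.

1.25(1821) + 1.75(712) + 0.2(617) = 2276.3 + 1246.0 + 123.4 = 3645.7
w_u = 3645.7 plf.

3645.7 plf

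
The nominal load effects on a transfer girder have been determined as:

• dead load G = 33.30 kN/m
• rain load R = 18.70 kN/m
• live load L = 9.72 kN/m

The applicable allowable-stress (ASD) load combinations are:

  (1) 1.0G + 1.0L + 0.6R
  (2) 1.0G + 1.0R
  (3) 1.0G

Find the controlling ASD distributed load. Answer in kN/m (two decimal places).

(1) 1.0(33.30) + 1.0(9.72) + 0.6(18.70) = 33.30 + 9.72 + 11.22 = 54.24
(2) 1.0(33.30) + 1.0(18.70) = 33.30 + 18.70 = 52.00
(3) 1.0(33.30) = 33.30
Combination 1 governs: w = 54.24 kN/m.

54.24 kN/m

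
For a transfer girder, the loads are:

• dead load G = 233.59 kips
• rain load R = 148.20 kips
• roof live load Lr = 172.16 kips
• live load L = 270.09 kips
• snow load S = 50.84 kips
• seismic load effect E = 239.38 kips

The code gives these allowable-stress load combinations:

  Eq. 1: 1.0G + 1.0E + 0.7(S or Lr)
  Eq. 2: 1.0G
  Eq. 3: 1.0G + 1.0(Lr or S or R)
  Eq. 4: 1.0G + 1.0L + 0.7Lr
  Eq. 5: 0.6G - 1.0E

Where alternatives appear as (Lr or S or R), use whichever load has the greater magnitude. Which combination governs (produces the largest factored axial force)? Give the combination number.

Combination 4

(S or Lr) → Lr = 172.16 kips; (Lr or S or R) → Lr = 172.16 kips.
Eq. 1: 1.0(233.59) + 1.0(239.38) + 0.7(172.16) = 233.59 + 239.38 + 120.51 = 593.48
Eq. 2: 1.0(233.59) = 233.59
Eq. 3: 1.0(233.59) + 1.0(172.16) = 233.59 + 172.16 = 405.75
Eq. 4: 1.0(233.59) + 1.0(270.09) + 0.7(172.16) = 233.59 + 270.09 + 120.51 = 624.19
Eq. 5: 0.6(233.59) - 1.0(239.38) = 140.15 - 239.38 = -99.23
The largest value is 624.19 kips from combination 4.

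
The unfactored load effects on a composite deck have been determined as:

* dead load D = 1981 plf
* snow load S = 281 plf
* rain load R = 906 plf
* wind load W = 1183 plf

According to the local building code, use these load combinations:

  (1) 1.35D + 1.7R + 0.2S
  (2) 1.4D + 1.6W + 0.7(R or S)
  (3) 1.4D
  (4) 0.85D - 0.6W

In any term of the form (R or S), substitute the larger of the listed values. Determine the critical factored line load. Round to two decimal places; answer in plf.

(R or S) → R = 906 plf.
(1) 1.35(1981) + 1.7(906) + 0.2(281) = 4270.75
(2) 1.4(1981) + 1.6(1183) + 0.7(906) = 5300.40
(3) 1.4(1981) = 2773.40
(4) 0.85(1981) - 0.6(1183) = 974.05
Combination 2 governs: w_u = 5300.40 plf.

5300.40 plf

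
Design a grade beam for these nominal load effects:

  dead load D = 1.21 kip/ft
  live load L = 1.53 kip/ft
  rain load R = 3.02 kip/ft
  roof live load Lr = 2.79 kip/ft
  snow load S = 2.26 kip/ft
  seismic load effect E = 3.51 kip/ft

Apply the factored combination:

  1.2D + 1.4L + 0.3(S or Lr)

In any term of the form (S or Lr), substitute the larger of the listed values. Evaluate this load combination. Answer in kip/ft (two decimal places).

4.43 kip/ft

(S or Lr) → Lr = 2.79 kip/ft.
1.2(1.21) + 1.4(1.53) + 0.3(2.79) = 1.45 + 2.14 + 0.84 = 4.43
w_u = 4.43 kip/ft.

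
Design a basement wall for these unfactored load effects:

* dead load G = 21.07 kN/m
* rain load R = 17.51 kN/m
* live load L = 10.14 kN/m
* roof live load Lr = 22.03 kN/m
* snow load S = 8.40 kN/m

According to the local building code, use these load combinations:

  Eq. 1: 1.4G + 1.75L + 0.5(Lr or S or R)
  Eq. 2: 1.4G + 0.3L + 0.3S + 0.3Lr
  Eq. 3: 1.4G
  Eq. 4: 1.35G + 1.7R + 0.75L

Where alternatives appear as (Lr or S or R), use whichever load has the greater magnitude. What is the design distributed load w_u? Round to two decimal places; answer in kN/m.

(Lr or S or R) → Lr = 22.03 kN/m.
Eq. 1: 1.4(21.07) + 1.75(10.14) + 0.5(22.03) = 58.26
Eq. 2: 1.4(21.07) + 0.3(10.14) + 0.3(8.40) + 0.3(22.03) = 29.50 + 3.04 + 2.52 + 6.61 = 41.67
Eq. 3: 1.4(21.07) = 29.50
Eq. 4: 1.35(21.07) + 1.7(17.51) + 0.75(10.14) = 28.44 + 29.77 + 7.61 = 65.82
Combination 4 governs: w_u = 65.82 kN/m.

65.82 kN/m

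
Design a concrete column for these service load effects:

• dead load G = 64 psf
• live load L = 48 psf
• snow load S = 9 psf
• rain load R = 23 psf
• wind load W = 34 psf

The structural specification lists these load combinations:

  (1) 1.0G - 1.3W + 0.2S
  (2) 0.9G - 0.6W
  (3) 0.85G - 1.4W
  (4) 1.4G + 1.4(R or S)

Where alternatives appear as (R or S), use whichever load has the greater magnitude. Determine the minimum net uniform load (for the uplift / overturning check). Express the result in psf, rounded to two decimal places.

(R or S) → R = 23 psf.
(1) 1.0(64) - 1.3(34) + 0.2(9) = 64.00 - 44.20 + 1.80 = 21.60
(2) 0.9(64) - 0.6(34) = 57.60 - 20.40 = 37.20
(3) 0.85(64) - 1.4(34) = 54.40 - 47.60 = 6.80
(4) 1.4(64) + 1.4(23) = 89.60 + 32.20 = 121.80
Combination 3 gives the minimum: 6.80 psf.

6.80 psf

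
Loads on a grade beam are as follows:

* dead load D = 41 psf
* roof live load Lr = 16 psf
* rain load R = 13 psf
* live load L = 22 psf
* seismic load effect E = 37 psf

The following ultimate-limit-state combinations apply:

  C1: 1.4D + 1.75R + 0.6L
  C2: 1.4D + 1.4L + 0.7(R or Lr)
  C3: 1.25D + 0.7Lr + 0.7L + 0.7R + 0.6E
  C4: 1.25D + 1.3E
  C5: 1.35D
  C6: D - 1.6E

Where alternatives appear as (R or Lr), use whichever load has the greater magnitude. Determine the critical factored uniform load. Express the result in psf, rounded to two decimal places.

(R or Lr) → Lr = 16 psf.
C1: 1.4(41) + 1.75(13) + 0.6(22) = 93.35
C2: 1.4(41) + 1.4(22) + 0.7(16) = 99.40
C3: 1.25(41) + 0.7(16) + 0.7(22) + 0.7(13) + 0.6(37) = 109.15
C4: 1.25(41) + 1.3(37) = 99.35
C5: 1.35(41) = 55.35
C6: 1.0(41) - 1.6(37) = -18.20
Combination 3 governs: q_u = 109.15 psf.

109.15 psf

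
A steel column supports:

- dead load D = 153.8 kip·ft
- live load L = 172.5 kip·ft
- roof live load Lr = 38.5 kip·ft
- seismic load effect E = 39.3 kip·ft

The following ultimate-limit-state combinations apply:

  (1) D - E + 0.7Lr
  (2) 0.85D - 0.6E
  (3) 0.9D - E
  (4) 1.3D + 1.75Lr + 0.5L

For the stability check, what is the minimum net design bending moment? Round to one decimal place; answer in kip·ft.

(1) 1.0(153.8) - 1.0(39.3) + 0.7(38.5) = 153.8 - 39.3 + 27.0 = 141.5
(2) 0.85(153.8) - 0.6(39.3) = 107.2
(3) 0.9(153.8) - 1.0(39.3) = 138.4 - 39.3 = 99.1
(4) 1.3(153.8) + 1.75(38.5) + 0.5(172.5) = 199.9 + 67.4 + 86.3 = 353.6
Combination 3 gives the minimum: 99.1 kip·ft.

99.1 kip·ft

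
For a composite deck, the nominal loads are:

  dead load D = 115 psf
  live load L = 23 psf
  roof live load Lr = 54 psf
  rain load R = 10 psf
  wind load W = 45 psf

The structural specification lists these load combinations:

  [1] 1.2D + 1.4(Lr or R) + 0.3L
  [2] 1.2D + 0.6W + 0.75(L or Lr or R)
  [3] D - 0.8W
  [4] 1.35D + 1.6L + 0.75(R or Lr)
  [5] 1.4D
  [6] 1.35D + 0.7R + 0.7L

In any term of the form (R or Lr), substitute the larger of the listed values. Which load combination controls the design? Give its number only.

(Lr or R) → Lr = 54 psf; (L or Lr or R) → Lr = 54 psf; (R or Lr) → Lr = 54 psf.
[1] 1.2(115) + 1.4(54) + 0.3(23) = 220.50
[2] 1.2(115) + 0.6(45) + 0.75(54) = 205.50
[3] 1.0(115) - 0.8(45) = 79.00
[4] 1.35(115) + 1.6(23) + 0.75(54) = 232.55
[5] 1.4(115) = 161.00
[6] 1.35(115) + 0.7(10) + 0.7(23) = 178.35
The largest value is 232.55 psf from combination 4.

Combination 4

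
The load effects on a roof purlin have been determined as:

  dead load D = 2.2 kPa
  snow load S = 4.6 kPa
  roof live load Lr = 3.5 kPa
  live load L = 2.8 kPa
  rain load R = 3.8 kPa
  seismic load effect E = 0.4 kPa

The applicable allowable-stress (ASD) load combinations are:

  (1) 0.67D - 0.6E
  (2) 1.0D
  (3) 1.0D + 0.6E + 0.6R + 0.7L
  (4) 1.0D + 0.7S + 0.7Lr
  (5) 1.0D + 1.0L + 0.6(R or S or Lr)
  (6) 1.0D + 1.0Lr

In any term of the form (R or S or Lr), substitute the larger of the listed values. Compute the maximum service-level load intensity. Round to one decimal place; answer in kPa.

7.9 kPa

(R or S or Lr) → S = 4.6 kPa.
(1) 0.67(2.2) - 0.6(0.4) = 1.2
(2) 1.0(2.2) = 2.2
(3) 1.0(2.2) + 0.6(0.4) + 0.6(3.8) + 0.7(2.8) = 2.2 + 0.2 + 2.3 + 2.0 = 6.7
(4) 1.0(2.2) + 0.7(4.6) + 0.7(3.5) = 2.2 + 3.2 + 2.5 = 7.9
(5) 1.0(2.2) + 1.0(2.8) + 0.6(4.6) = 2.2 + 2.8 + 2.8 = 7.8
(6) 1.0(2.2) + 1.0(3.5) = 2.2 + 3.5 = 5.7
Combination 4 governs: q = 7.9 kPa.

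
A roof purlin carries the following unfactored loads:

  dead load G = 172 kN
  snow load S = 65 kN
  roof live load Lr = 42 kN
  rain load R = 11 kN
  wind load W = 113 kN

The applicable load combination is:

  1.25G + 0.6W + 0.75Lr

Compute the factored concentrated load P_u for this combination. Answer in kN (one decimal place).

1.25(172) + 0.6(113) + 0.75(42) = 215.0 + 67.8 + 31.5 = 314.3
P_u = 314.3 kN.

314.3 kN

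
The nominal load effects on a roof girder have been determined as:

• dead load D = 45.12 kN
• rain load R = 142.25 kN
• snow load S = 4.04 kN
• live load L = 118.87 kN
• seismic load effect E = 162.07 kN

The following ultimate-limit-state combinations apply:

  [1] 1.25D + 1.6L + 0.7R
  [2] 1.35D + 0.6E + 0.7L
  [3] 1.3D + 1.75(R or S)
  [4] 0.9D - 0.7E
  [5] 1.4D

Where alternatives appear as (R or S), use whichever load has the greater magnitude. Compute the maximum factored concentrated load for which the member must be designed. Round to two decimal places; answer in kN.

(R or S) → R = 142.25 kN.
[1] 1.25(45.12) + 1.6(118.87) + 0.7(142.25) = 346.17
[2] 1.35(45.12) + 0.6(162.07) + 0.7(118.87) = 241.36
[3] 1.3(45.12) + 1.75(142.25) = 307.59
[4] 0.9(45.12) - 0.7(162.07) = -72.84
[5] 1.4(45.12) = 63.17
Combination 1 governs: P_u = 346.17 kN.

346.17 kN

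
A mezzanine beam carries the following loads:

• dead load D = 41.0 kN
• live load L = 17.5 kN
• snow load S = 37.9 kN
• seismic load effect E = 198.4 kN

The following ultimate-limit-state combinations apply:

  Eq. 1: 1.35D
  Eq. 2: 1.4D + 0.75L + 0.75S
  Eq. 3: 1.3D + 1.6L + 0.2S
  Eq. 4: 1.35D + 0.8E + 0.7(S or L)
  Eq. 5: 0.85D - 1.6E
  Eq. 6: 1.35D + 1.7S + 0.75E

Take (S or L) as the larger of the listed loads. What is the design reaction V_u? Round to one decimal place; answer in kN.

268.6 kN

(S or L) → S = 37.9 kN.
Eq. 1: 1.35(41.0) = 55.4
Eq. 2: 1.4(41.0) + 0.75(17.5) + 0.75(37.9) = 99.0
Eq. 3: 1.3(41.0) + 1.6(17.5) + 0.2(37.9) = 53.3 + 28.0 + 7.6 = 88.9
Eq. 4: 1.35(41.0) + 0.8(198.4) + 0.7(37.9) = 55.4 + 158.7 + 26.5 = 240.6
Eq. 5: 0.85(41.0) - 1.6(198.4) = -282.6
Eq. 6: 1.35(41.0) + 1.7(37.9) + 0.75(198.4) = 55.4 + 64.4 + 148.8 = 268.6
Maximum is from combination 6.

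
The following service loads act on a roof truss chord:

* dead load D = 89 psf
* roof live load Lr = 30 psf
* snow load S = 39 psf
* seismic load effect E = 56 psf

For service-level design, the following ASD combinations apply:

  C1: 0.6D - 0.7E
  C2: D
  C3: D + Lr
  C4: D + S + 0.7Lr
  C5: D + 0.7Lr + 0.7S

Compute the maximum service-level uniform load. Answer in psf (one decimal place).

149.0 psf

C1: 0.6(89) - 0.7(56) = 14.2
C2: 1.0(89) = 89.0
C3: 1.0(89) + 1.0(30) = 119.0
C4: 1.0(89) + 1.0(39) + 0.7(30) = 149.0
C5: 1.0(89) + 0.7(30) + 0.7(39) = 137.3
The controlling combination is 4, giving 149.0 psf.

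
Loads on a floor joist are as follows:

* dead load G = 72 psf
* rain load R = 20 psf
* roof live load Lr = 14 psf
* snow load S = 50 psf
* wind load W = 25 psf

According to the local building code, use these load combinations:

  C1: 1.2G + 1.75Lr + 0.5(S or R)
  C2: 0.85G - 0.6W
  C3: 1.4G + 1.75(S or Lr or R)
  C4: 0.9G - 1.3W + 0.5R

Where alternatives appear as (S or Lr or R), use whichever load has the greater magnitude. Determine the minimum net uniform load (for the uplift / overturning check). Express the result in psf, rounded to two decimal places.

(S or R) → S = 50 psf; (S or Lr or R) → S = 50 psf.
C1: 1.2(72) + 1.75(14) + 0.5(50) = 86.40 + 24.50 + 25.00 = 135.90
C2: 0.85(72) - 0.6(25) = 61.20 - 15.00 = 46.20
C3: 1.4(72) + 1.75(50) = 100.80 + 87.50 = 188.30
C4: 0.9(72) - 1.3(25) + 0.5(20) = 64.80 - 32.50 + 10.00 = 42.30
Combination 4 gives the minimum: 42.30 psf.

42.30 psf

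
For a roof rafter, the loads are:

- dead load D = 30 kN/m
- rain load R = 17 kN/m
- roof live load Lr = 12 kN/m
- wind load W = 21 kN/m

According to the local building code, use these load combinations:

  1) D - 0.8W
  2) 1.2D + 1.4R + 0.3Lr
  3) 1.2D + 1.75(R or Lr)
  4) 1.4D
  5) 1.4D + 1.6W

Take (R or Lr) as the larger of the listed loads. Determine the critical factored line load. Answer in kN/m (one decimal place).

75.6 kN/m

(R or Lr) → R = 17 kN/m.
1) 1.0(30) - 0.8(21) = 13.2
2) 1.2(30) + 1.4(17) + 0.3(12) = 63.4
3) 1.2(30) + 1.75(17) = 65.8
4) 1.4(30) = 42.0
5) 1.4(30) + 1.6(21) = 75.6
Maximum is from combination 5.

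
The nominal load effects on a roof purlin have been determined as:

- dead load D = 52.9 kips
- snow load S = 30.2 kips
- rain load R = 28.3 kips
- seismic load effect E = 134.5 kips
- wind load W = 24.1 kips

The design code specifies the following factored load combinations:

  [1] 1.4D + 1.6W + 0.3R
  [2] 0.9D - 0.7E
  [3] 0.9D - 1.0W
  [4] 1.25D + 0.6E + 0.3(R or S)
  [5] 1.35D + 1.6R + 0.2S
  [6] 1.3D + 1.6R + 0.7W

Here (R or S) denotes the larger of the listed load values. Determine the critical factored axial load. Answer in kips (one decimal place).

155.9 kips

(R or S) → S = 30.2 kips.
[1] 1.4(52.9) + 1.6(24.1) + 0.3(28.3) = 121.1
[2] 0.9(52.9) - 0.7(134.5) = -46.5
[3] 0.9(52.9) - 1.0(24.1) = 47.6 - 24.1 = 23.5
[4] 1.25(52.9) + 0.6(134.5) + 0.3(30.2) = 66.1 + 80.7 + 9.1 = 155.9
[5] 1.35(52.9) + 1.6(28.3) + 0.2(30.2) = 71.4 + 45.3 + 6.0 = 122.7
[6] 1.3(52.9) + 1.6(28.3) + 0.7(24.1) = 130.9
Combination 4 governs: P_u = 155.9 kips.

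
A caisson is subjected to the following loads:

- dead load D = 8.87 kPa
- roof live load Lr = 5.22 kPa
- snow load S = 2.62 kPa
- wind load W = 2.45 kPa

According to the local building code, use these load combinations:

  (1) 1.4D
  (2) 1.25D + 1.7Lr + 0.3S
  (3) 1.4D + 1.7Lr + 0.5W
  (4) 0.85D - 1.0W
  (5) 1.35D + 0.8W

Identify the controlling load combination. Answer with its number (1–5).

(1) 1.4(8.87) = 12.42
(2) 1.25(8.87) + 1.7(5.22) + 0.3(2.62) = 11.09 + 8.87 + 0.79 = 20.75
(3) 1.4(8.87) + 1.7(5.22) + 0.5(2.45) = 12.42 + 8.87 + 1.23 = 22.52
(4) 0.85(8.87) - 1.0(2.45) = 7.54 - 2.45 = 5.09
(5) 1.35(8.87) + 0.8(2.45) = 11.97 + 1.96 = 13.93
The largest value is 22.52 kPa from combination 3.

Combination 3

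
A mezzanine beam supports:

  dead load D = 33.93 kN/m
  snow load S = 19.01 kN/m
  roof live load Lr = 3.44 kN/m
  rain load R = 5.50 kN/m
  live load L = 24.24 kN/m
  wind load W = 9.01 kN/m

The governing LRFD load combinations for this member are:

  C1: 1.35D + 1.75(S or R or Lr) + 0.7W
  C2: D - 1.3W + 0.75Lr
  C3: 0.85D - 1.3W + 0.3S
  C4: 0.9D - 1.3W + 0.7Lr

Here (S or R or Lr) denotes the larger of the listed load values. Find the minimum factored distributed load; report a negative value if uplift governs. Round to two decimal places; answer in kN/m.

(S or R or Lr) → S = 19.01 kN/m.
C1: 1.35(33.93) + 1.75(19.01) + 0.7(9.01) = 85.38
C2: 1.0(33.93) - 1.3(9.01) + 0.75(3.44) = 24.80
C3: 0.85(33.93) - 1.3(9.01) + 0.3(19.01) = 22.83
C4: 0.9(33.93) - 1.3(9.01) + 0.7(3.44) = 21.23
Combination 4 gives the minimum: 21.23 kN/m.

21.23 kN/m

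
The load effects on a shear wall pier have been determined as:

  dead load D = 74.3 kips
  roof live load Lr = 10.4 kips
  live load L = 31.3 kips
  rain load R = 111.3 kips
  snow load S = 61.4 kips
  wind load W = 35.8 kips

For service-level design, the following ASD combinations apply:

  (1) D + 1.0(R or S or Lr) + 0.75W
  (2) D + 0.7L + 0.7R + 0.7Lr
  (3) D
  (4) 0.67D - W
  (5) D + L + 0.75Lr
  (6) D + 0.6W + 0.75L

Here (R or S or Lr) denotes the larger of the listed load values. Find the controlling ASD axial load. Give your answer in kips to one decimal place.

212.5 kips

(R or S or Lr) → R = 111.3 kips.
(1) 1.0(74.3) + 1.0(111.3) + 0.75(35.8) = 74.3 + 111.3 + 26.9 = 212.5
(2) 1.0(74.3) + 0.7(31.3) + 0.7(111.3) + 0.7(10.4) = 74.3 + 21.9 + 77.9 + 7.3 = 181.4
(3) 1.0(74.3) = 74.3
(4) 0.67(74.3) - 1.0(35.8) = 49.8 - 35.8 = 14.0
(5) 1.0(74.3) + 1.0(31.3) + 0.75(10.4) = 74.3 + 31.3 + 7.8 = 113.4
(6) 1.0(74.3) + 0.6(35.8) + 0.75(31.3) = 74.3 + 21.5 + 23.5 = 119.3
Maximum is from combination 1.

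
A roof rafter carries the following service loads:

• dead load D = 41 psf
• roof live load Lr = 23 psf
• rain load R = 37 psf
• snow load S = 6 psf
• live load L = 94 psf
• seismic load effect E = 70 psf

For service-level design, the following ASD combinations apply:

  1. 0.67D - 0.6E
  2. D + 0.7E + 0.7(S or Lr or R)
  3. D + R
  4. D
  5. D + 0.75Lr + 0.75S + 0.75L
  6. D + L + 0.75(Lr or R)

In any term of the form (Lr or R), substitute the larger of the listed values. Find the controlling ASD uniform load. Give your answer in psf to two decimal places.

162.75 psf

(S or Lr or R) → R = 37 psf; (Lr or R) → R = 37 psf.
1. 0.67(41) - 0.6(70) = 27.47 - 42.00 = -14.53
2. 1.0(41) + 0.7(70) + 0.7(37) = 41.00 + 49.00 + 25.90 = 115.90
3. 1.0(41) + 1.0(37) = 41.00 + 37.00 = 78.00
4. 1.0(41) = 41.00
5. 1.0(41) + 0.75(23) + 0.75(6) + 0.75(94) = 41.00 + 17.25 + 4.50 + 70.50 = 133.25
6. 1.0(41) + 1.0(94) + 0.75(37) = 41.00 + 94.00 + 27.75 = 162.75
The controlling combination is 6, giving 162.75 psf.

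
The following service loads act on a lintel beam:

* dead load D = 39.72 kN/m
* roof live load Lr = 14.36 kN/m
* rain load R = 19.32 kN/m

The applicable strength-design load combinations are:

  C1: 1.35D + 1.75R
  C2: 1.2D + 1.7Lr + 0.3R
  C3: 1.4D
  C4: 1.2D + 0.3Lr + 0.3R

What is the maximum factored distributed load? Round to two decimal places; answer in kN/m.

87.43 kN/m

C1: 1.35(39.72) + 1.75(19.32) = 87.43
C2: 1.2(39.72) + 1.7(14.36) + 0.3(19.32) = 77.87
C3: 1.4(39.72) = 55.61
C4: 1.2(39.72) + 0.3(14.36) + 0.3(19.32) = 57.77
Maximum is from combination 1.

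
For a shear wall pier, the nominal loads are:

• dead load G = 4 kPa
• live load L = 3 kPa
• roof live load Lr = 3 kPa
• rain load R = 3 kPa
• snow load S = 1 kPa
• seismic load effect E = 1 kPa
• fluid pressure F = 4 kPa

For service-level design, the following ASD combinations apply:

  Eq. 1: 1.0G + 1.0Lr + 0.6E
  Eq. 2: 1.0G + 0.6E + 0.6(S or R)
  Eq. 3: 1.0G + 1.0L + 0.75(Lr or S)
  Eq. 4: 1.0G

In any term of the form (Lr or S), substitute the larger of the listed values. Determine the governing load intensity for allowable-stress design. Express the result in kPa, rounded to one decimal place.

9.3 kPa

(S or R) → R = 3 kPa; (Lr or S) → Lr = 3 kPa.
Eq. 1: 1.0(4) + 1.0(3) + 0.6(1) = 4.0 + 3.0 + 0.6 = 7.6
Eq. 2: 1.0(4) + 0.6(1) + 0.6(3) = 4.0 + 0.6 + 1.8 = 6.4
Eq. 3: 1.0(4) + 1.0(3) + 0.75(3) = 4.0 + 3.0 + 2.3 = 9.3
Eq. 4: 1.0(4) = 4.0
Maximum is from combination 3.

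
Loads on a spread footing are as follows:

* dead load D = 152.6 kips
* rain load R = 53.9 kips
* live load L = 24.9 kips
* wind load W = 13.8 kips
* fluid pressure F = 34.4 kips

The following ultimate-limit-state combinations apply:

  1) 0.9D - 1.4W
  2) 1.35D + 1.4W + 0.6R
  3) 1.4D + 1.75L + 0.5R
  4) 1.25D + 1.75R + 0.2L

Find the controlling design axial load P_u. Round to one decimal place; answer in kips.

290.1 kips

1) 0.9(152.6) - 1.4(13.8) = 137.3 - 19.3 = 118.0
2) 1.35(152.6) + 1.4(13.8) + 0.6(53.9) = 257.7
3) 1.4(152.6) + 1.75(24.9) + 0.5(53.9) = 213.6 + 43.6 + 27.0 = 284.2
4) 1.25(152.6) + 1.75(53.9) + 0.2(24.9) = 190.8 + 94.3 + 5.0 = 290.1
Maximum is from combination 4.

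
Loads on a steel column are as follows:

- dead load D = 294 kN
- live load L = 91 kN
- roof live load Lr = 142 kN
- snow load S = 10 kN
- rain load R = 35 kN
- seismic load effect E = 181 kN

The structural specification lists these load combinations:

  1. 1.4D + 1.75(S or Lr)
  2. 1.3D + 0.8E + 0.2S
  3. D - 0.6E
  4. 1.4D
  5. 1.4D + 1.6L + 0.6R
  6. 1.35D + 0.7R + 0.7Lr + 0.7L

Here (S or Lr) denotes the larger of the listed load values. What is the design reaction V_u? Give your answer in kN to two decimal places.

660.10 kN

(S or Lr) → Lr = 142 kN.
1. 1.4(294) + 1.75(142) = 411.60 + 248.50 = 660.10
2. 1.3(294) + 0.8(181) + 0.2(10) = 382.20 + 144.80 + 2.00 = 529.00
3. 1.0(294) - 0.6(181) = 294.00 - 108.60 = 185.40
4. 1.4(294) = 411.60
5. 1.4(294) + 1.6(91) + 0.6(35) = 411.60 + 145.60 + 21.00 = 578.20
6. 1.35(294) + 0.7(35) + 0.7(142) + 0.7(91) = 396.90 + 24.50 + 99.40 + 63.70 = 584.50
Combination 1 governs: V_u = 660.10 kN.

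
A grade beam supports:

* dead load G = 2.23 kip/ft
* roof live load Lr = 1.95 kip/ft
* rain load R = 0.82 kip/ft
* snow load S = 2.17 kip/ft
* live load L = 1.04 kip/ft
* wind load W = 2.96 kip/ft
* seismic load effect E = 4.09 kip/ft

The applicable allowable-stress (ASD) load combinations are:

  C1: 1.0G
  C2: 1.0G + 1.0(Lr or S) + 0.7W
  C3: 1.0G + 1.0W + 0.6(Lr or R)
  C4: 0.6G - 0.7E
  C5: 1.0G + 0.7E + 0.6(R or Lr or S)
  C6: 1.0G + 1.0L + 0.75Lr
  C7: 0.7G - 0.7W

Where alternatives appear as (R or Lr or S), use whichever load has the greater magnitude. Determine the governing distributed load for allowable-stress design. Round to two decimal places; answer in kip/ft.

6.47 kip/ft

(Lr or S) → S = 2.17 kip/ft; (Lr or R) → Lr = 1.95 kip/ft; (R or Lr or S) → S = 2.17 kip/ft.
C1: 1.0(2.23) = 2.23
C2: 1.0(2.23) + 1.0(2.17) + 0.7(2.96) = 2.23 + 2.17 + 2.07 = 6.47
C3: 1.0(2.23) + 1.0(2.96) + 0.6(1.95) = 2.23 + 2.96 + 1.17 = 6.36
C4: 0.6(2.23) - 0.7(4.09) = -1.53
C5: 1.0(2.23) + 0.7(4.09) + 0.6(2.17) = 6.40
C6: 1.0(2.23) + 1.0(1.04) + 0.75(1.95) = 2.23 + 1.04 + 1.46 = 4.73
C7: 0.7(2.23) - 0.7(2.96) = 1.56 - 2.07 = -0.51
Maximum is from combination 2.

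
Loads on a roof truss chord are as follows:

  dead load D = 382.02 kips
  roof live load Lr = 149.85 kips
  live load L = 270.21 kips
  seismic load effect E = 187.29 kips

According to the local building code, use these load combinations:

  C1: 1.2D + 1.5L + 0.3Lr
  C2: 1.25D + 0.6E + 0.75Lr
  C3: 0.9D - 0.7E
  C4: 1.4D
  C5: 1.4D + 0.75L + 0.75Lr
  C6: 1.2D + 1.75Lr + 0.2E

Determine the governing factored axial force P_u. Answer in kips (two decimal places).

C1: 1.2(382.02) + 1.5(270.21) + 0.3(149.85) = 908.69
C2: 1.25(382.02) + 0.6(187.29) + 0.75(149.85) = 702.29
C3: 0.9(382.02) - 0.7(187.29) = 212.72
C4: 1.4(382.02) = 534.83
C5: 1.4(382.02) + 0.75(270.21) + 0.75(149.85) = 849.87
C6: 1.2(382.02) + 1.75(149.85) + 0.2(187.29) = 758.12
Combination 1 governs: P_u = 908.69 kips.

908.69 kips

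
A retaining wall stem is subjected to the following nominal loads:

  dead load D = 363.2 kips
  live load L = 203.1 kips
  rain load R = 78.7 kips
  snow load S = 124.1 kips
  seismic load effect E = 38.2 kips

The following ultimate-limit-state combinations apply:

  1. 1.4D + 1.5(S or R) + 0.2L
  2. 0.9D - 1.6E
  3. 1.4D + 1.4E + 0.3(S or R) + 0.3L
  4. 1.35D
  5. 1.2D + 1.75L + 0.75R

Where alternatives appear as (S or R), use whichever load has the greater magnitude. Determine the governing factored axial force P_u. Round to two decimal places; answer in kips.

(S or R) → S = 124.1 kips.
1. 1.4(363.2) + 1.5(124.1) + 0.2(203.1) = 508.48 + 186.15 + 40.62 = 735.25
2. 0.9(363.2) - 1.6(38.2) = 326.88 - 61.12 = 265.76
3. 1.4(363.2) + 1.4(38.2) + 0.3(124.1) + 0.3(203.1) = 508.48 + 53.48 + 37.23 + 60.93 = 660.12
4. 1.35(363.2) = 490.32
5. 1.2(363.2) + 1.75(203.1) + 0.75(78.7) = 850.29
The controlling combination is 5, giving 850.29 kips.

850.29 kips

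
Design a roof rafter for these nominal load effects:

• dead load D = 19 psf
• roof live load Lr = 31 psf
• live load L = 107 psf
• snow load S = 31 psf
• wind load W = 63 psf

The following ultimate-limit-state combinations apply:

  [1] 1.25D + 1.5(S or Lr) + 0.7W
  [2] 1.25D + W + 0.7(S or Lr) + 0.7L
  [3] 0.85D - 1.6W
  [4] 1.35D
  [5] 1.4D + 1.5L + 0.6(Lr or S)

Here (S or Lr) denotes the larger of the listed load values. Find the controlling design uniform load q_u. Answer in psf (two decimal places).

205.70 psf

(S or Lr) → S = 31 psf; (Lr or S) → Lr = 31 psf.
[1] 1.25(19) + 1.5(31) + 0.7(63) = 23.75 + 46.50 + 44.10 = 114.35
[2] 1.25(19) + 1.0(63) + 0.7(31) + 0.7(107) = 23.75 + 63.00 + 21.70 + 74.90 = 183.35
[3] 0.85(19) - 1.6(63) = 16.15 - 100.80 = -84.65
[4] 1.35(19) = 25.65
[5] 1.4(19) + 1.5(107) + 0.6(31) = 26.60 + 160.50 + 18.60 = 205.70
The controlling combination is 5, giving 205.70 psf.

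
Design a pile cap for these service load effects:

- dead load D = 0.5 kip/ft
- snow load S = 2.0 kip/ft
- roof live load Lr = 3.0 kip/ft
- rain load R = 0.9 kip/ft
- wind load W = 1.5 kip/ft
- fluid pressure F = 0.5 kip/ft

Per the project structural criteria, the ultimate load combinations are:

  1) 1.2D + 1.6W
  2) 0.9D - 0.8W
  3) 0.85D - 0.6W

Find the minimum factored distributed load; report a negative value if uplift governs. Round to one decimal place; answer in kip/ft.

-0.8 kip/ft

1) 1.2(0.5) + 1.6(1.5) = 0.6 + 2.4 = 3.0
2) 0.9(0.5) - 0.8(1.5) = -0.8
3) 0.85(0.5) - 0.6(1.5) = 0.4 - 0.9 = -0.5
Combination 2 gives the minimum: -0.8 kip/ft.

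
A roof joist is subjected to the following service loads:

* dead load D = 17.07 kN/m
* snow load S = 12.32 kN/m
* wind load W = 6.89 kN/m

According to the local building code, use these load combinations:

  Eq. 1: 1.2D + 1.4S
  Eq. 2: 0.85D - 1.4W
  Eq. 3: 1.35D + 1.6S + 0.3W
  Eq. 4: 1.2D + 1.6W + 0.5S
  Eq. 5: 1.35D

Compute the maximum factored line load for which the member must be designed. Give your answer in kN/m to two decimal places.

Eq. 1: 1.2(17.07) + 1.4(12.32) = 37.73
Eq. 2: 0.85(17.07) - 1.4(6.89) = 4.86
Eq. 3: 1.35(17.07) + 1.6(12.32) + 0.3(6.89) = 44.82
Eq. 4: 1.2(17.07) + 1.6(6.89) + 0.5(12.32) = 37.67
Eq. 5: 1.35(17.07) = 23.04
Maximum is from combination 3.

44.82 kN/m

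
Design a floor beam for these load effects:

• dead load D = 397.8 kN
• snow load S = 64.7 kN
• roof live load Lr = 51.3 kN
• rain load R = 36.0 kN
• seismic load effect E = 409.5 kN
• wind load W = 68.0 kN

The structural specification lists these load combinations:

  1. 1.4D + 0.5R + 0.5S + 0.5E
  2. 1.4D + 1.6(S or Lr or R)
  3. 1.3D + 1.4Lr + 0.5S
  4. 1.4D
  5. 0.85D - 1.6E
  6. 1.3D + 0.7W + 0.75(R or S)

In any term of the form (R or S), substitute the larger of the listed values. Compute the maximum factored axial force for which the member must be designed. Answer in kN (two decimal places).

(S or Lr or R) → S = 64.7 kN; (R or S) → S = 64.7 kN.
1. 1.4(397.8) + 0.5(36.0) + 0.5(64.7) + 0.5(409.5) = 556.92 + 18.00 + 32.35 + 204.75 = 812.02
2. 1.4(397.8) + 1.6(64.7) = 556.92 + 103.52 = 660.44
3. 1.3(397.8) + 1.4(51.3) + 0.5(64.7) = 517.14 + 71.82 + 32.35 = 621.31
4. 1.4(397.8) = 556.92
5. 0.85(397.8) - 1.6(409.5) = 338.13 - 655.20 = -317.07
6. 1.3(397.8) + 0.7(68.0) + 0.75(64.7) = 517.14 + 47.60 + 48.53 = 613.27
Combination 1 governs: N_u = 812.02 kN.

812.02 kN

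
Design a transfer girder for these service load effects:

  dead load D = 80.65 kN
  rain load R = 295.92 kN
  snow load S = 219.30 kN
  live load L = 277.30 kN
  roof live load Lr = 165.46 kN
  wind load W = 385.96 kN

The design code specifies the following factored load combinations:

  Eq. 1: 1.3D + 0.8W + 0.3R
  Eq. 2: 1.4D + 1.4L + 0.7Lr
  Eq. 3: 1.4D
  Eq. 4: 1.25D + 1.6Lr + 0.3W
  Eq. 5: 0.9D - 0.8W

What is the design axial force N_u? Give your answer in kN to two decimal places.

Eq. 1: 1.3(80.65) + 0.8(385.96) + 0.3(295.92) = 502.39
Eq. 2: 1.4(80.65) + 1.4(277.30) + 0.7(165.46) = 112.91 + 388.22 + 115.82 = 616.95
Eq. 3: 1.4(80.65) = 112.91
Eq. 4: 1.25(80.65) + 1.6(165.46) + 0.3(385.96) = 100.81 + 264.74 + 115.79 = 481.34
Eq. 5: 0.9(80.65) - 0.8(385.96) = 72.59 - 308.77 = -236.18
Maximum is from combination 2.

616.95 kN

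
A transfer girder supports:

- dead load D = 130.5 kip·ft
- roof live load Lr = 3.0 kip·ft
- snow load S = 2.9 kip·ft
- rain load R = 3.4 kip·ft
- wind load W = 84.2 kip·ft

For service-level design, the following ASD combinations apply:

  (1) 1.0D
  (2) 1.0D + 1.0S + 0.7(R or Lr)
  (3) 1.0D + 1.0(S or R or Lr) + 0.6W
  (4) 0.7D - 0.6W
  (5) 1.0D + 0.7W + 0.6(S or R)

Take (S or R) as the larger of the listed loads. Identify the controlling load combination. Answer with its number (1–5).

(R or Lr) → R = 3.4 kip·ft; (S or R or Lr) → R = 3.4 kip·ft; (S or R) → R = 3.4 kip·ft.
(1) 1.0(130.5) = 130.50
(2) 1.0(130.5) + 1.0(2.9) + 0.7(3.4) = 135.78
(3) 1.0(130.5) + 1.0(3.4) + 0.6(84.2) = 184.42
(4) 0.7(130.5) - 0.6(84.2) = 40.83
(5) 1.0(130.5) + 0.7(84.2) + 0.6(3.4) = 191.48
The largest value is 191.48 kip·ft from combination 5.

Combination 5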